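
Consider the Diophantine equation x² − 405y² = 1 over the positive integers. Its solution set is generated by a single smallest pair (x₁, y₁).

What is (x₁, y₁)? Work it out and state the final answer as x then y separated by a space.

161 8

[20; 8,40] for √405; ℓ=2 ⇒ convergent index 1
step 0: (20, 1)  from 20·(1,0) + (0,1)
step 1: (161, 8)  from 8·(20,1) + (1,0)
→ (161, 8).  Check: 161²=25921, 405·8²=25920, difference 1.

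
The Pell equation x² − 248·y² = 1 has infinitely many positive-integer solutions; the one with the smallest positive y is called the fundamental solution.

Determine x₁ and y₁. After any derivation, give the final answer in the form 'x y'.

√248 = [15; 1,2,1,30, …], period ℓ=4 (even) → k=3
a_0=15:  p_0=15·1+0=15,  q_0=15·0+1=1
…
a_2=2:  p_2=2·16+15=47,  q_2=2·1+1=3
a_3=1:  p_3=1·47+16=63,  q_3=1·3+1=4
(x₁, y₁) = (63, 4);  63² − 248·4² = 1 ✓

63 4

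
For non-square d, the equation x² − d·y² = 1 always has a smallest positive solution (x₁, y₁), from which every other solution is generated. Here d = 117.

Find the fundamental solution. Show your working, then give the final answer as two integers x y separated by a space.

649 60

√117 → a₀=10, period (1,4,2,4,1,20); ℓ=6 even so k=5
a_0=10:  p_0=10·1+0=10,  q_0=10·0+1=1
a_1=1:  p_1=1·10+1=11,  q_1=1·1+0=1
…
a_4=4:  p_4=4·119+54=530,  q_4=4·11+5=49
a_5=1:  p_5=1·530+119=649,  q_5=1·49+11=60
→ (649, 60).  Check: 649²=421201, 117·60²=421200, difference 1.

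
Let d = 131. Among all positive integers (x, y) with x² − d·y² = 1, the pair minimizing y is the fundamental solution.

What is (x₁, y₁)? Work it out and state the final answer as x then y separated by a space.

10610 927

[11; 2,4,11,4,2,22] for √131; ℓ=6 ⇒ convergent index 5
i=0: a=11 ⇒ p=11, q=1
…
i=3: a=11 ⇒ p=1156, q=101
i=4: a=4 ⇒ p=4727, q=413
i=5: a=2 ⇒ p=10610, q=927
(x₁, y₁) = (10610, 927);  10610² − 131·927² = 1 ✓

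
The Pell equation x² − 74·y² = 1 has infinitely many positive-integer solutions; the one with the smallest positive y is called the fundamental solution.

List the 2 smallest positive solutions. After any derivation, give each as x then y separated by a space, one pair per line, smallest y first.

3699 430
27365201 3181140

√74 = [8; 1,1,1,1,16, …], period ℓ=5 (odd) → k=9
i=0: a=8 ⇒ p=8, q=1
…
i=4: a=1 ⇒ p=43, q=5
…
i=7: a=1 ⇒ p=1471, q=171
i=8: a=1 ⇒ p=2228, q=259
i=9: a=1 ⇒ p=3699, q=430
(x₁, y₁) = (3699, 430);  3699² − 74·430² = 1 ✓
(x_2, y_2) = (3699·3699 + 74·430·430, 3699·430 + 430·3699) = (27365201, 3181140)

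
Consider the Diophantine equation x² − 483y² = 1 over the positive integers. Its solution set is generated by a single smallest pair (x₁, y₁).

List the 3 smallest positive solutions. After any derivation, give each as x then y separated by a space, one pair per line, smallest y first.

22 1
967 44
42526 1935

d=483: √d = [21; 1,42] (ℓ=2, even), read p_1/q_1
k=0  a_k=21  p_k/q_k = 21/1
k=1  a_k=1  p_k/q_k = 22/1
(x₁, y₁) = (22, 1);  22² − 483·1² = 1 ✓
k=2:  x_2 = 22·22+483·1·1 = 967,  y_2 = 22·1+1·22 = 44
k=3:  x_3 = 22·967+483·1·44 = 42526,  y_3 = 22·44+1·967 = 1935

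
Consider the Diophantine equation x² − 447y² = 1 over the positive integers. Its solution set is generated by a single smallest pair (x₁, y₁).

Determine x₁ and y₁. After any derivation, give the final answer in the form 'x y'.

148 7

√447 → a₀=21, period (7,42); ℓ=2 even so k=1
a_0=21:  p_0=21·1+0=21,  q_0=21·0+1=1
a_1=7:  p_1=7·21+1=148,  q_1=7·1+0=7
fundamental: x₁=148, y₁=7  (since 21904 − 447·49 = 1)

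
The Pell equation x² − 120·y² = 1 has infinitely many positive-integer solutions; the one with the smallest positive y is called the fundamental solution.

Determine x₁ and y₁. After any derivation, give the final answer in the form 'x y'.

11 1

[10; 1,20] for √120; ℓ=2 ⇒ convergent index 1
k=0  a_k=10  p_k/q_k = 10/1
k=1  a_k=1  p_k/q_k = 11/1
fundamental: x₁=11, y₁=1  (since 121 − 120·1 = 1)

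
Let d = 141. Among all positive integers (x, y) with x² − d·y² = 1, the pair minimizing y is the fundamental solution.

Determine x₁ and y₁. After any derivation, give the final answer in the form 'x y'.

95 8

√141 → a₀=11, period (1,6,1,22); ℓ=4 even so k=3
a_0=11:  p_0=11·1+0=11,  q_0=11·0+1=1
a_1=1:  p_1=1·11+1=12,  q_1=1·1+0=1
a_2=6:  p_2=6·12+11=83,  q_2=6·1+1=7
a_3=1:  p_3=1·83+12=95,  q_3=1·7+1=8
→ (95, 8).  Check: 95²=9025, 141·8²=9024, difference 1.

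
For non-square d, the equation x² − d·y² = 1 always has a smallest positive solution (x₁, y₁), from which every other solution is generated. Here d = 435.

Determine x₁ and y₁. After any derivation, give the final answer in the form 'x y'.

146 7

d=435: √d = [20; 1,5,1,40] (ℓ=4, even), read p_3/q_3
a_0=20:  p_0=20·1+0=20,  q_0=20·0+1=1
…
a_2=5:  p_2=5·21+20=125,  q_2=5·1+1=6
a_3=1:  p_3=1·125+21=146,  q_3=1·6+1=7
fundamental: x₁=146, y₁=7  (since 21316 − 435·49 = 1)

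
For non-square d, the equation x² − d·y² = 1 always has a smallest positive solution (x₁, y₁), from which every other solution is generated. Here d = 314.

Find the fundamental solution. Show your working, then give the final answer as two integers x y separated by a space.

392499 22150

d=314: √d = [17; 1,2,1,1,2,1,34] (ℓ=7, odd), read p_13/q_13
i=0: a=17 ⇒ p=17, q=1
i=1: a=1 ⇒ p=18, q=1
i=2: a=2 ⇒ p=53, q=3
…
i=6: a=1 ⇒ p=443, q=25
i=7: a=34 ⇒ p=15381, q=868
i=8: a=1 ⇒ p=15824, q=893
…
i=10: a=1 ⇒ p=62853, q=3547
i=11: a=1 ⇒ p=109882, q=6201
i=12: a=2 ⇒ p=282617, q=15949
i=13: a=1 ⇒ p=392499, q=22150
fundamental: x₁=392499, y₁=22150  (since 154055465001 − 314·490622500 = 1)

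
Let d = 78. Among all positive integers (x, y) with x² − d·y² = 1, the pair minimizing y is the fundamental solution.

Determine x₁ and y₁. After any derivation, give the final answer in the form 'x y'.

53 6

d=78: √d = [8; 1,4,1,16] (ℓ=4, even), read p_3/q_3
k=0  a_k=8  p_k/q_k = 8/1
…
k=2  a_k=4  p_k/q_k = 44/5
k=3  a_k=1  p_k/q_k = 53/6
(x₁, y₁) = (53, 6);  53² − 78·6² = 1 ✓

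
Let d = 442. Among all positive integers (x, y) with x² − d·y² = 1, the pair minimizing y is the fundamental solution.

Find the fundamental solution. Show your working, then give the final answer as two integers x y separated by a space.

883 42

[21; 42] for √442; ℓ=1 ⇒ convergent index 1
step 0: (21, 1)  from 21·(1,0) + (0,1)
step 1: (883, 42)  from 42·(21,1) + (1,0)
(x₁, y₁) = (883, 42);  883² − 442·42² = 1 ✓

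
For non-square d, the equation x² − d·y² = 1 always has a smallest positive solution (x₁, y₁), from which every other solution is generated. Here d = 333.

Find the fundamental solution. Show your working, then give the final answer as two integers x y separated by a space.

√333 → a₀=18, period (4,36); ℓ=2 even so k=1
a_0=18:  p_0=18·1+0=18,  q_0=18·0+1=1
a_1=4:  p_1=4·18+1=73,  q_1=4·1+0=4
(x₁, y₁) = (73, 4);  73² − 333·4² = 1 ✓

73 4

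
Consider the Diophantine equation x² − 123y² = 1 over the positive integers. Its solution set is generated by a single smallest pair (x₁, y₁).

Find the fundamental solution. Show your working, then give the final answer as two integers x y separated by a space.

122 11

√123 → a₀=11, period (11,22); ℓ=2 even so k=1
k=0  a_k=11  p_k/q_k = 11/1
k=1  a_k=11  p_k/q_k = 122/11
→ (122, 11).  Check: 122²=14884, 123·11²=14883, difference 1.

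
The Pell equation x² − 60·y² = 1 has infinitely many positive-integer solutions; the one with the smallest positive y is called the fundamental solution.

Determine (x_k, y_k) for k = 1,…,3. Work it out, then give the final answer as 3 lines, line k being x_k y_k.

[7; 1,2,1,14] for √60; ℓ=4 ⇒ convergent index 3
a_0=7:  p_0=7·1+0=7,  q_0=7·0+1=1
a_1=1:  p_1=1·7+1=8,  q_1=1·1+0=1
a_2=2:  p_2=2·8+7=23,  q_2=2·1+1=3
a_3=1:  p_3=1·23+8=31,  q_3=1·3+1=4
fundamental: x₁=31, y₁=4  (since 961 − 60·16 = 1)
(x_2, y_2) = (31·31 + 60·4·4, 31·4 + 4·31) = (1921, 248)
(x_3, y_3) = (31·1921 + 60·4·248, 31·248 + 4·1921) = (119071, 15372)

31 4
1921 248
119071 15372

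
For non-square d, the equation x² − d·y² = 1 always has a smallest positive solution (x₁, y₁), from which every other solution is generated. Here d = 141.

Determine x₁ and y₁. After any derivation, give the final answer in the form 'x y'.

[11; 1,6,1,22] for √141; ℓ=4 ⇒ convergent index 3
step 0: (11, 1)  from 11·(1,0) + (0,1)
…
step 2: (83, 7)  from 6·(12,1) + (11,1)
step 3: (95, 8)  from 1·(83,7) + (12,1)
fundamental: x₁=95, y₁=8  (since 9025 − 141·64 = 1)

95 8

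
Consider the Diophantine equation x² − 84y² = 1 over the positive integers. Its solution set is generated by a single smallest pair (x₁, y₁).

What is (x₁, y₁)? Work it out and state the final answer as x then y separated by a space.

55 6

√84 = [9; 6,18, …], period ℓ=2 (even) → k=1
step 0: (9, 1)  from 9·(1,0) + (0,1)
step 1: (55, 6)  from 6·(9,1) + (1,0)
(x₁, y₁) = (55, 6);  55² − 84·6² = 1 ✓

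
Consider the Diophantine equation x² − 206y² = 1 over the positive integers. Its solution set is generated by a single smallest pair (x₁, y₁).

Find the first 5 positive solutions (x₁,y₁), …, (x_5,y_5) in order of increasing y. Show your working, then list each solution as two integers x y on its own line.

[14; 2,1,5,14,5,1,2,28] for √206; ℓ=8 ⇒ convergent index 7
i=0: a=14 ⇒ p=14, q=1
i=1: a=2 ⇒ p=29, q=2
…
i=3: a=5 ⇒ p=244, q=17
…
i=6: a=1 ⇒ p=20998, q=1463
i=7: a=2 ⇒ p=59535, q=4148
→ (59535, 4148).  Check: 59535²=3544416225, 206·4148²=3544416224, difference 1.
(x_2, y_2) = (59535·59535 + 206·4148·4148, 59535·4148 + 4148·59535) = (7088832449, 493902360)
(x_3, y_3) = (59535·7088832449 + 206·4148·493902360, 59535·493902360 + 4148·7088832449) = (844067279642895, 58808954001052)
(x_4, y_4) = (59535·844067279642895 + 206·4148·58808954001052, 59535·58808954001052 + 4148·844067279642895) = (100503090979990675201, 7002382152411359280)
(x_5, y_5) = (59535·100503090979990675201 + 206·4148·7002382152411359280, 59535·7002382152411359280 + 4148·100503090979990675201) = (11966903042143422416540175, 833773642828811595468548)

59535 4148
7088832449 493902360
844067279642895 58808954001052
100503090979990675201 7002382152411359280
11966903042143422416540175 833773642828811595468548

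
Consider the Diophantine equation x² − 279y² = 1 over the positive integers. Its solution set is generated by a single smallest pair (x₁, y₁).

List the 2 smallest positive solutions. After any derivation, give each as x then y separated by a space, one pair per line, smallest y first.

1520 91
4620799 276640

d=279: √d = [16; 1,2,2,1,2,2,1,32] (ℓ=8, even), read p_7/q_7
i=0: a=16 ⇒ p=16, q=1
…
i=6: a=2 ⇒ p=1069, q=64
i=7: a=1 ⇒ p=1520, q=91
→ (1520, 91).  Check: 1520²=2310400, 279·91²=2310399, difference 1.
(x_2, y_2) = (1520·1520 + 279·91·91, 1520·91 + 91·1520) = (4620799, 276640)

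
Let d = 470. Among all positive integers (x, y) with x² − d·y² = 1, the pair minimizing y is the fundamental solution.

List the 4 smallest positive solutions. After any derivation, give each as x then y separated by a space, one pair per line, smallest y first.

1691 78
5718961 263796
19341524411 892157994
65413029839041 3017278071912

√470 = [21; 1,2,8,2,1,42, …], period ℓ=6 (even) → k=5
i=0: a=21 ⇒ p=21, q=1
…
i=4: a=2 ⇒ p=1149, q=53
i=5: a=1 ⇒ p=1691, q=78
fundamental: x₁=1691, y₁=78  (since 2859481 − 470·6084 = 1)
(x_2, y_2) = (1691·1691 + 470·78·78, 1691·78 + 78·1691) = (5718961, 263796)
(x_3, y_3) = (1691·5718961 + 470·78·263796, 1691·263796 + 78·5718961) = (19341524411, 892157994)
(x_4, y_4) = (1691·19341524411 + 470·78·892157994, 1691·892157994 + 78·19341524411) = (65413029839041, 3017278071912)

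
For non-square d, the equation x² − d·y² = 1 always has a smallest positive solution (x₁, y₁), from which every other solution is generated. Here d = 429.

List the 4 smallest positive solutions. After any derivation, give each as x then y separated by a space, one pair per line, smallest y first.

[20; 1,2,2,9,1,12,1,9,2,2,1,40] for √429; ℓ=12 ⇒ convergent index 11
a_0=20:  p_0=20·1+0=20,  q_0=20·0+1=1
…
a_2=2:  p_2=2·21+20=62,  q_2=2·1+1=3
a_3=2:  p_3=2·62+21=145,  q_3=2·3+1=7
a_4=9:  p_4=9·145+62=1367,  q_4=9·7+3=66
…
a_6=12:  p_6=12·1512+1367=19511,  q_6=12·73+66=942
a_7=1:  p_7=1·19511+1512=21023,  q_7=1·942+73=1015
…
a_10=2:  p_10=2·438459+208718=1085636,  q_10=2·21169+10077=52415
a_11=1:  p_11=1·1085636+438459=1524095,  q_11=1·52415+21169=73584
(x₁, y₁) = (1524095, 73584);  1524095² − 429·73584² = 1 ✓
k=2:  x_2 = 1524095·1524095+429·73584·73584 = 4645731138049,  y_2 = 1524095·73584+73584·1524095 = 224298012960
k=3:  x_3 = 1524095·4645731138049+429·73584·224298012960 = 14161071197688057215,  y_3 = 1524095·224298012960+73584·4645731138049 = 683702960124468816
k=4:  x_4 = 1524095·14161071197688057215+429·73584·683702960124468816 = 43165635614076113391052801,  y_4 = 1524095·683702960124468816+73584·14161071197688057215 = 2084056526021580302230080

1524095 73584
4645731138049 224298012960
14161071197688057215 683702960124468816
43165635614076113391052801 2084056526021580302230080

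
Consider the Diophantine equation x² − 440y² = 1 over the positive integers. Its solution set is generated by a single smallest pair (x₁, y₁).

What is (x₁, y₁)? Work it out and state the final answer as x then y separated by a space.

√440 = [20; 1,40, …], period ℓ=2 (even) → k=1
a_0=20:  p_0=20·1+0=20,  q_0=20·0+1=1
a_1=1:  p_1=1·20+1=21,  q_1=1·1+0=1
fundamental: x₁=21, y₁=1  (since 441 − 440·1 = 1)

21 1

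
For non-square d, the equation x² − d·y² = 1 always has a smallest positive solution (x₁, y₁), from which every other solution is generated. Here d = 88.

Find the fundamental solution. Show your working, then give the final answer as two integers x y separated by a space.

197 21

√88 = [9; 2,1,1,1,2,18, …], period ℓ=6 (even) → k=5
k=0  a_k=9  p_k/q_k = 9/1
…
k=4  a_k=1  p_k/q_k = 75/8
k=5  a_k=2  p_k/q_k = 197/21
→ (197, 21).  Check: 197²=38809, 88·21²=38808, difference 1.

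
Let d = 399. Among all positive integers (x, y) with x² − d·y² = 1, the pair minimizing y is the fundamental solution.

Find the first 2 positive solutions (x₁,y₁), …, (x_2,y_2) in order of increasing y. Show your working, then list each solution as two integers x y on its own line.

20 1
799 40

√399 → a₀=19, period (1,38); ℓ=2 even so k=1
step 0: (19, 1)  from 19·(1,0) + (0,1)
step 1: (20, 1)  from 1·(19,1) + (1,0)
fundamental: x₁=20, y₁=1  (since 400 − 399·1 = 1)
(x_2, y_2) = (20·20 + 399·1·1, 20·1 + 1·20) = (799, 40)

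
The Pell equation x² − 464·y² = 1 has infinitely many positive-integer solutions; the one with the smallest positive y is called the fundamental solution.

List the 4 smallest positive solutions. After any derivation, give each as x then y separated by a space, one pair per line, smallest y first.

d=464: √d = [21; 1,1,5,1,1,1,5,1,1,42] (ℓ=10, even), read p_9/q_9
a_0=21:  p_0=21·1+0=21,  q_0=21·0+1=1
…
a_2=1:  p_2=1·22+21=43,  q_2=1·1+1=2
a_3=5:  p_3=5·43+22=237,  q_3=5·2+1=11
…
a_5=1:  p_5=1·280+237=517,  q_5=1·13+11=24
a_6=1:  p_6=1·517+280=797,  q_6=1·24+13=37
a_7=5:  p_7=5·797+517=4502,  q_7=5·37+24=209
a_8=1:  p_8=1·4502+797=5299,  q_8=1·209+37=246
a_9=1:  p_9=1·5299+4502=9801,  q_9=1·246+209=455
(x₁, y₁) = (9801, 455);  9801² − 464·455² = 1 ✓
k=2:  x_2 = 9801·9801+464·455·455 = 192119201,  y_2 = 9801·455+455·9801 = 8918910
k=3:  x_3 = 9801·192119201+464·455·8918910 = 3765920568201,  y_3 = 9801·8918910+455·192119201 = 174828473365
k=4:  x_4 = 9801·3765920568201+464·455·174828473365 = 73819574785756801,  y_4 = 9801·174828473365+455·3765920568201 = 3426987725981820

9801 455
192119201 8918910
3765920568201 174828473365
73819574785756801 3426987725981820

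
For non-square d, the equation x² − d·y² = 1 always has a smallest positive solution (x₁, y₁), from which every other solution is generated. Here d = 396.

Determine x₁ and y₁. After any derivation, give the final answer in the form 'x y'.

[19; 1,8,1,38] for √396; ℓ=4 ⇒ convergent index 3
a_0=19:  p_0=19·1+0=19,  q_0=19·0+1=1
…
a_2=8:  p_2=8·20+19=179,  q_2=8·1+1=9
a_3=1:  p_3=1·179+20=199,  q_3=1·9+1=10
→ (199, 10).  Check: 199²=39601, 396·10²=39600, difference 1.

199 10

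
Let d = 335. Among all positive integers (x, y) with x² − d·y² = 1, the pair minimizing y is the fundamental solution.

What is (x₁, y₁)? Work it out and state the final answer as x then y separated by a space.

604 33

√335 → a₀=18, period (3,3,3,36); ℓ=4 even so k=3
step 0: (18, 1)  from 18·(1,0) + (0,1)
…
step 2: (183, 10)  from 3·(55,3) + (18,1)
step 3: (604, 33)  from 3·(183,10) + (55,3)
fundamental: x₁=604, y₁=33  (since 364816 − 335·1089 = 1)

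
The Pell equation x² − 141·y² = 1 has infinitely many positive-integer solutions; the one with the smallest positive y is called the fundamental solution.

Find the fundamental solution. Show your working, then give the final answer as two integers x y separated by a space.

95 8

[11; 1,6,1,22] for √141; ℓ=4 ⇒ convergent index 3
i=0: a=11 ⇒ p=11, q=1
i=1: a=1 ⇒ p=12, q=1
i=2: a=6 ⇒ p=83, q=7
i=3: a=1 ⇒ p=95, q=8
fundamental: x₁=95, y₁=8  (since 9025 − 141·64 = 1)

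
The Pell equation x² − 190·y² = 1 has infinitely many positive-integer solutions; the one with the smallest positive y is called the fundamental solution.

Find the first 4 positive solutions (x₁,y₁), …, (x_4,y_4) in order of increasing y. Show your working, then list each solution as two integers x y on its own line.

d=190: √d = [13; 1,3,1,1,1,…,3,1,26] (ℓ=14, even), read p_13/q_13
a_0=13:  p_0=13·1+0=13,  q_0=13·0+1=1
…
a_3=1:  p_3=1·55+14=69,  q_3=1·4+1=5
a_4=1:  p_4=1·69+55=124,  q_4=1·5+4=9
…
a_6=2:  p_6=2·193+124=510,  q_6=2·14+9=37
…
a_8=2:  p_8=2·1213+510=2936,  q_8=2·88+37=213
a_9=1:  p_9=1·2936+1213=4149,  q_9=1·213+88=301
a_10=1:  p_10=1·4149+2936=7085,  q_10=1·301+213=514
…
a_12=3:  p_12=3·11234+7085=40787,  q_12=3·815+514=2959
a_13=1:  p_13=1·40787+11234=52021,  q_13=1·2959+815=3774
(x₁, y₁) = (52021, 3774);  52021² − 190·3774² = 1 ✓
(x_2, y_2) = (52021·52021 + 190·3774·3774, 52021·3774 + 3774·52021) = (5412368881, 392654508)
(x_3, y_3) = (52021·5412368881 + 190·3774·392654508, 52021·392654508 + 3774·5412368881) = (563113683064981, 40852560317562)
(x_4, y_4) = (52021·563113683064981 + 190·3774·40852560317562, 52021·40852560317562 + 3774·563113683064981) = (58587473808034384321, 4250382080167131096)

52021 3774
5412368881 392654508
563113683064981 40852560317562
58587473808034384321 4250382080167131096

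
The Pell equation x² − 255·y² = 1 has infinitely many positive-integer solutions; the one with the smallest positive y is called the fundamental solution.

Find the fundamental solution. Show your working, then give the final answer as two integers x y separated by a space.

[15; 1,30] for √255; ℓ=2 ⇒ convergent index 1
a_0=15:  p_0=15·1+0=15,  q_0=15·0+1=1
a_1=1:  p_1=1·15+1=16,  q_1=1·1+0=1
(x₁, y₁) = (16, 1);  16² − 255·1² = 1 ✓

16 1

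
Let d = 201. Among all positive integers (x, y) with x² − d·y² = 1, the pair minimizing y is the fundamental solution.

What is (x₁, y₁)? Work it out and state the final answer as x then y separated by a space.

515095 36332

d=201: √d = [14; 5,1,1,1,2,…,1,5,28] (ℓ=14, even), read p_13/q_13
step 0: (14, 1)  from 14·(1,0) + (0,1)
step 1: (71, 5)  from 5·(14,1) + (1,0)
step 2: (85, 6)  from 1·(71,5) + (14,1)
step 3: (156, 11)  from 1·(85,6) + (71,5)
step 4: (241, 17)  from 1·(156,11) + (85,6)
step 5: (638, 45)  from 2·(241,17) + (156,11)
…
step 8: (8549, 603)  from 1·(7670,541) + (879,62)
step 9: (24768, 1747)  from 2·(8549,603) + (7670,541)
…
step 12: (91402, 6447)  from 1·(58085,4097) + (33317,2350)
step 13: (515095, 36332)  from 5·(91402,6447) + (58085,4097)
→ (515095, 36332).  Check: 515095²=265322859025, 201·36332²=265322859024, difference 1.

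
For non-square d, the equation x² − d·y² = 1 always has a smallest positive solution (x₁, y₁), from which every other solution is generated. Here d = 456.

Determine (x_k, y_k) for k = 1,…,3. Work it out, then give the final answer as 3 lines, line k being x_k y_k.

1025 48
2101249 98400
4307559425 201719952

d=456: √d = [21; 2,1,4,1,2,42] (ℓ=6, even), read p_5/q_5
step 0: (21, 1)  from 21·(1,0) + (0,1)
step 1: (43, 2)  from 2·(21,1) + (1,0)
…
step 3: (299, 14)  from 4·(64,3) + (43,2)
step 4: (363, 17)  from 1·(299,14) + (64,3)
step 5: (1025, 48)  from 2·(363,17) + (299,14)
→ (1025, 48).  Check: 1025²=1050625, 456·48²=1050624, difference 1.
n=2: (1025,48)∘(1025,48) = (1025·1025+456·48·48, 1025·48+48·1025) = (2101249,98400)
n=3: (2101249,98400)∘(1025,48) = (1025·2101249+456·48·98400, 1025·98400+48·2101249) = (4307559425,201719952)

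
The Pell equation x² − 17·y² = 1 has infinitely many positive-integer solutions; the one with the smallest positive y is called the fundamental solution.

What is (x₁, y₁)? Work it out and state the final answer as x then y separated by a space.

33 8

d=17: √d = [4; 8] (ℓ=1, odd), read p_1/q_1
step 0: (4, 1)  from 4·(1,0) + (0,1)
step 1: (33, 8)  from 8·(4,1) + (1,0)
fundamental: x₁=33, y₁=8  (since 1089 − 17·64 = 1)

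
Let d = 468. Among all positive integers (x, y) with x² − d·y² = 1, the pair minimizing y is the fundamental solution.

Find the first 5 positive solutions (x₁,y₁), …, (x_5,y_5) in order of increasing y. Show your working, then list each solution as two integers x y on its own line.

√468 = [21; 1,1,1,2,1,1,1,42, …], period ℓ=8 (even) → k=7
step 0: (21, 1)  from 21·(1,0) + (0,1)
…
step 2: (43, 2)  from 1·(22,1) + (21,1)
step 3: (65, 3)  from 1·(43,2) + (22,1)
step 4: (173, 8)  from 2·(65,3) + (43,2)
…
step 6: (411, 19)  from 1·(238,11) + (173,8)
step 7: (649, 30)  from 1·(411,19) + (238,11)
(x₁, y₁) = (649, 30);  649² − 468·30² = 1 ✓
(649+30√468)^2 = 842401 + 38940√468
(649+30√468)^3 = 1093435849 + 50544090√468
(649+30√468)^4 = 1419278889601 + 65606189880√468
(649+30√468)^5 = 1842222905266249 + 85156783920150√468

649 30
842401 38940
1093435849 50544090
1419278889601 65606189880
1842222905266249 85156783920150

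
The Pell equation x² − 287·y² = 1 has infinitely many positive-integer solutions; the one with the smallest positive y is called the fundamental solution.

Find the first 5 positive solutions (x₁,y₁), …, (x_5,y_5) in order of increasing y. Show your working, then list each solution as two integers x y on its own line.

288 17
165887 9792
95550624 5640175
55036993537 3248731008
31701212726688 1871263420433

[16; 1,15,1,32] for √287; ℓ=4 ⇒ convergent index 3
a_0=16:  p_0=16·1+0=16,  q_0=16·0+1=1
…
a_2=15:  p_2=15·17+16=271,  q_2=15·1+1=16
a_3=1:  p_3=1·271+17=288,  q_3=1·16+1=17
fundamental: x₁=288, y₁=17  (since 82944 − 287·289 = 1)
n=2: (288,17)∘(288,17) = (288·288+287·17·17, 288·17+17·288) = (165887,9792)
n=3: (165887,9792)∘(288,17) = (288·165887+287·17·9792, 288·9792+17·165887) = (95550624,5640175)
n=4: (95550624,5640175)∘(288,17) = (288·95550624+287·17·5640175, 288·5640175+17·95550624) = (55036993537,3248731008)
n=5: (55036993537,3248731008)∘(288,17) = (288·55036993537+287·17·3248731008, 288·3248731008+17·55036993537) = (31701212726688,1871263420433)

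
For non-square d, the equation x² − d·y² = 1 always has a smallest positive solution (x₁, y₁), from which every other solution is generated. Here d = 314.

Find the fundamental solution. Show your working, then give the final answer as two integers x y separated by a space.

392499 22150

√314 = [17; 1,2,1,1,2,1,34, …], period ℓ=7 (odd) → k=13
a_0=17:  p_0=17·1+0=17,  q_0=17·0+1=1
…
a_6=1:  p_6=1·319+124=443,  q_6=1·18+7=25
a_7=34:  p_7=34·443+319=15381,  q_7=34·25+18=868
…
a_12=2:  p_12=2·109882+62853=282617,  q_12=2·6201+3547=15949
a_13=1:  p_13=1·282617+109882=392499,  q_13=1·15949+6201=22150
→ (392499, 22150).  Check: 392499²=154055465001, 314·22150²=154055465000, difference 1.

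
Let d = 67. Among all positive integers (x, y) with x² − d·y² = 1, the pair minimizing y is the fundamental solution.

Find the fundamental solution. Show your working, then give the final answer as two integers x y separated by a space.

48842 5967

√67 → a₀=8, period (5,2,1,1,7,1,1,2,5,16); ℓ=10 even so k=9
k=0  a_k=8  p_k/q_k = 8/1
…
k=2  a_k=2  p_k/q_k = 90/11
k=3  a_k=1  p_k/q_k = 131/16
…
k=5  a_k=7  p_k/q_k = 1678/205
k=6  a_k=1  p_k/q_k = 1899/232
…
k=8  a_k=2  p_k/q_k = 9053/1106
k=9  a_k=5  p_k/q_k = 48842/5967
(x₁, y₁) = (48842, 5967);  48842² − 67·5967² = 1 ✓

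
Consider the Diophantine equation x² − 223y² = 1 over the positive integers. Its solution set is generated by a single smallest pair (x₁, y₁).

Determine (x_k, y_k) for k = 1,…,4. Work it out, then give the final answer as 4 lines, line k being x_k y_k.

224 15
100351 6720
44957024 3010545
20140646401 1348717440

[14; 1,13,1,28] for √223; ℓ=4 ⇒ convergent index 3
a_0=14:  p_0=14·1+0=14,  q_0=14·0+1=1
a_1=1:  p_1=1·14+1=15,  q_1=1·1+0=1
a_2=13:  p_2=13·15+14=209,  q_2=13·1+1=14
a_3=1:  p_3=1·209+15=224,  q_3=1·14+1=15
→ (224, 15).  Check: 224²=50176, 223·15²=50175, difference 1.
(224+15√223)^2 = 100351 + 6720√223
(224+15√223)^3 = 44957024 + 3010545√223
(224+15√223)^4 = 20140646401 + 1348717440√223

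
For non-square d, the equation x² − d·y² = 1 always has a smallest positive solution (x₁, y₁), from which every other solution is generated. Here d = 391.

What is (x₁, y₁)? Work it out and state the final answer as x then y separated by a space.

√391 = [19; 1,3,2,2,1,…,3,1,38, …], period ℓ=16 (even) → k=15
k=0  a_k=19  p_k/q_k = 19/1
…
k=2  a_k=3  p_k/q_k = 79/4
…
k=4  a_k=2  p_k/q_k = 435/22
…
k=7  a_k=2  p_k/q_k = 2709/137
…
k=11  a_k=1  p_k/q_k = 268013/13554
…
k=14  a_k=3  p_k/q_k = 5678083/287153
k=15  a_k=1  p_k/q_k = 7338680/371133
→ (7338680, 371133).  Check: 7338680²=53856224142400, 391·371133²=53856224142399, difference 1.

7338680 371133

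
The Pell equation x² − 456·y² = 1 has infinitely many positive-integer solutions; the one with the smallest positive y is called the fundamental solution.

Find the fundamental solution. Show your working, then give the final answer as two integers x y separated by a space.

1025 48

√456 = [21; 2,1,4,1,2,42, …], period ℓ=6 (even) → k=5
i=0: a=21 ⇒ p=21, q=1
i=1: a=2 ⇒ p=43, q=2
i=2: a=1 ⇒ p=64, q=3
i=3: a=4 ⇒ p=299, q=14
i=4: a=1 ⇒ p=363, q=17
i=5: a=2 ⇒ p=1025, q=48
fundamental: x₁=1025, y₁=48  (since 1050625 − 456·2304 = 1)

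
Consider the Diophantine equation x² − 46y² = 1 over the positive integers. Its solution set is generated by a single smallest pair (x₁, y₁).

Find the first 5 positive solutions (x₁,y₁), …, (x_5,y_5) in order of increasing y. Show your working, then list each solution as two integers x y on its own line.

√46 → a₀=6, period (1,3,1,1,2,6,2,1,1,3,1,12); ℓ=12 even so k=11
k=0  a_k=6  p_k/q_k = 6/1
k=1  a_k=1  p_k/q_k = 7/1
k=2  a_k=3  p_k/q_k = 27/4
k=3  a_k=1  p_k/q_k = 34/5
k=4  a_k=1  p_k/q_k = 61/9
…
k=6  a_k=6  p_k/q_k = 997/147
…
k=8  a_k=1  p_k/q_k = 3147/464
k=9  a_k=1  p_k/q_k = 5297/781
k=10  a_k=3  p_k/q_k = 19038/2807
k=11  a_k=1  p_k/q_k = 24335/3588
→ (24335, 3588).  Check: 24335²=592192225, 46·3588²=592192224, difference 1.
k=2:  x_2 = 24335·24335+46·3588·3588 = 1184384449,  y_2 = 24335·3588+3588·24335 = 174627960
k=3:  x_3 = 24335·1184384449+46·3588·174627960 = 57643991108495,  y_3 = 24335·174627960+3588·1184384449 = 8499142809612
k=4:  x_4 = 24335·57643991108495+46·3588·8499142809612 = 2805533046066067201,  y_4 = 24335·8499142809612+3588·57643991108495 = 413653280369188080
k=5:  x_5 = 24335·2805533046066067201+46·3588·413653280369188080 = 136545293294391499564175,  y_5 = 24335·413653280369188080+3588·2805533046066067201 = 20132505147069241043988

24335 3588
1184384449 174627960
57643991108495 8499142809612
2805533046066067201 413653280369188080
136545293294391499564175 20132505147069241043988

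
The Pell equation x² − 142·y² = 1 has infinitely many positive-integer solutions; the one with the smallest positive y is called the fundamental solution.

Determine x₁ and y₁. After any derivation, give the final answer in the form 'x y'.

143 12

[11; 1,10,1,22] for √142; ℓ=4 ⇒ convergent index 3
a_0=11:  p_0=11·1+0=11,  q_0=11·0+1=1
a_1=1:  p_1=1·11+1=12,  q_1=1·1+0=1
a_2=10:  p_2=10·12+11=131,  q_2=10·1+1=11
a_3=1:  p_3=1·131+12=143,  q_3=1·11+1=12
(x₁, y₁) = (143, 12);  143² − 142·12² = 1 ✓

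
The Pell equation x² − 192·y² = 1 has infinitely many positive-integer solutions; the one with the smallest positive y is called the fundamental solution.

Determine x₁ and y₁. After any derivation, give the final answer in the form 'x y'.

√192 → a₀=13, period (1,5,1,26); ℓ=4 even so k=3
k=0  a_k=13  p_k/q_k = 13/1
k=1  a_k=1  p_k/q_k = 14/1
k=2  a_k=5  p_k/q_k = 83/6
k=3  a_k=1  p_k/q_k = 97/7
(x₁, y₁) = (97, 7);  97² − 192·7² = 1 ✓

97 7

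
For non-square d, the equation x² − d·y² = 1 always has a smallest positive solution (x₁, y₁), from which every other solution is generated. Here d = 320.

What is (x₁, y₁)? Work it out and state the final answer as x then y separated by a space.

161 9

√320 = [17; 1,7,1,34, …], period ℓ=4 (even) → k=3
i=0: a=17 ⇒ p=17, q=1
i=1: a=1 ⇒ p=18, q=1
i=2: a=7 ⇒ p=143, q=8
i=3: a=1 ⇒ p=161, q=9
fundamental: x₁=161, y₁=9  (since 25921 − 320·81 = 1)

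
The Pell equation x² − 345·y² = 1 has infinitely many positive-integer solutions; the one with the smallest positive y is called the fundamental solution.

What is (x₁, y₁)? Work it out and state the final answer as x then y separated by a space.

6761 364

√345 = [18; 1,1,2,1,6,1,2,1,1,36, …], period ℓ=10 (even) → k=9
k=0  a_k=18  p_k/q_k = 18/1
…
k=3  a_k=2  p_k/q_k = 93/5
…
k=5  a_k=6  p_k/q_k = 873/47
…
k=7  a_k=2  p_k/q_k = 2879/155
k=8  a_k=1  p_k/q_k = 3882/209
k=9  a_k=1  p_k/q_k = 6761/364
fundamental: x₁=6761, y₁=364  (since 45711121 − 345·132496 = 1)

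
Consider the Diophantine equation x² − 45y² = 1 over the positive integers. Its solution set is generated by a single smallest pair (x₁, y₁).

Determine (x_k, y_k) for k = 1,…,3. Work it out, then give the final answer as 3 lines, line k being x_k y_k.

√45 = [6; 1,2,2,2,1,12, …], period ℓ=6 (even) → k=5
a_0=6:  p_0=6·1+0=6,  q_0=6·0+1=1
a_1=1:  p_1=1·6+1=7,  q_1=1·1+0=1
a_2=2:  p_2=2·7+6=20,  q_2=2·1+1=3
a_3=2:  p_3=2·20+7=47,  q_3=2·3+1=7
a_4=2:  p_4=2·47+20=114,  q_4=2·7+3=17
a_5=1:  p_5=1·114+47=161,  q_5=1·17+7=24
(x₁, y₁) = (161, 24);  161² − 45·24² = 1 ✓
k=2:  x_2 = 161·161+45·24·24 = 51841,  y_2 = 161·24+24·161 = 7728
k=3:  x_3 = 161·51841+45·24·7728 = 16692641,  y_3 = 161·7728+24·51841 = 2488392

161 24
51841 7728
16692641 2488392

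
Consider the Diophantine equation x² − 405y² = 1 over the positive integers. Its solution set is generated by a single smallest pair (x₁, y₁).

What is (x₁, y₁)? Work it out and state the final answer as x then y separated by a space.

√405 = [20; 8,40, …], period ℓ=2 (even) → k=1
i=0: a=20 ⇒ p=20, q=1
i=1: a=8 ⇒ p=161, q=8
(x₁, y₁) = (161, 8);  161² − 405·8² = 1 ✓

161 8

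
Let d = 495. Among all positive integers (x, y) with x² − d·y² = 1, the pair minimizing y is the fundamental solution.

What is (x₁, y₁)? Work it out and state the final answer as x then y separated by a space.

89 4

√495 = [22; 4,44, …], period ℓ=2 (even) → k=1
step 0: (22, 1)  from 22·(1,0) + (0,1)
step 1: (89, 4)  from 4·(22,1) + (1,0)
→ (89, 4).  Check: 89²=7921, 495·4²=7920, difference 1.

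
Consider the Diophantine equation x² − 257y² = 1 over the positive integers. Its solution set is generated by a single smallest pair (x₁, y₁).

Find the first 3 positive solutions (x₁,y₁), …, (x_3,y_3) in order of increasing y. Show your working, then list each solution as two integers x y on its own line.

513 32
526337 32832
540021249 33685600

d=257: √d = [16; 32] (ℓ=1, odd), read p_1/q_1
i=0: a=16 ⇒ p=16, q=1
i=1: a=32 ⇒ p=513, q=32
→ (513, 32).  Check: 513²=263169, 257·32²=263168, difference 1.
k=2:  x_2 = 513·513+257·32·32 = 526337,  y_2 = 513·32+32·513 = 32832
k=3:  x_3 = 513·526337+257·32·32832 = 540021249,  y_3 = 513·32832+32·526337 = 33685600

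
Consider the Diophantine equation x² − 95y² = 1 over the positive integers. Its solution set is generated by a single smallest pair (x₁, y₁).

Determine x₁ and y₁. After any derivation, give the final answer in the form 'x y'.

39 4

[9; 1,2,1,18] for √95; ℓ=4 ⇒ convergent index 3
i=0: a=9 ⇒ p=9, q=1
i=1: a=1 ⇒ p=10, q=1
i=2: a=2 ⇒ p=29, q=3
i=3: a=1 ⇒ p=39, q=4
(x₁, y₁) = (39, 4);  39² − 95·4² = 1 ✓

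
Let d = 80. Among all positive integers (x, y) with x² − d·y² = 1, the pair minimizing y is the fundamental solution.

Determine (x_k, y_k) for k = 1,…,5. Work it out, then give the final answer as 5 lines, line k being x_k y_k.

9 1
161 18
2889 323
51841 5796
930249 104005

√80 = [8; 1,16, …], period ℓ=2 (even) → k=1
i=0: a=8 ⇒ p=8, q=1
i=1: a=1 ⇒ p=9, q=1
fundamental: x₁=9, y₁=1  (since 81 − 80·1 = 1)
(x_2, y_2) = (9·9 + 80·1·1, 9·1 + 1·9) = (161, 18)
(x_3, y_3) = (9·161 + 80·1·18, 9·18 + 1·161) = (2889, 323)
(x_4, y_4) = (9·2889 + 80·1·323, 9·323 + 1·2889) = (51841, 5796)
(x_5, y_5) = (9·51841 + 80·1·5796, 9·5796 + 1·51841) = (930249, 104005)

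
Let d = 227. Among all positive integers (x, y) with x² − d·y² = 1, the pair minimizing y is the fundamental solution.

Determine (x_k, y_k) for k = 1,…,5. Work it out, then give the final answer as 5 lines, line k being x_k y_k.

d=227: √d = [15; 15,30] (ℓ=2, even), read p_1/q_1
step 0: (15, 1)  from 15·(1,0) + (0,1)
step 1: (226, 15)  from 15·(15,1) + (1,0)
→ (226, 15).  Check: 226²=51076, 227·15²=51075, difference 1.
(x_2, y_2) = (226·226 + 227·15·15, 226·15 + 15·226) = (102151, 6780)
(x_3, y_3) = (226·102151 + 227·15·6780, 226·6780 + 15·102151) = (46172026, 3064545)
(x_4, y_4) = (226·46172026 + 227·15·3064545, 226·3064545 + 15·46172026) = (20869653601, 1385167560)
(x_5, y_5) = (226·20869653601 + 227·15·1385167560, 226·1385167560 + 15·20869653601) = (9433037255626, 626092672575)

226 15
102151 6780
46172026 3064545
20869653601 1385167560
9433037255626 626092672575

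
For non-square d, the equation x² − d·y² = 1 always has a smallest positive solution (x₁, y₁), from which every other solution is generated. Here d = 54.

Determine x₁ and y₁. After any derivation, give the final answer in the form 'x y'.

485 66

√54 = [7; 2,1,6,1,2,14, …], period ℓ=6 (even) → k=5
i=0: a=7 ⇒ p=7, q=1
…
i=2: a=1 ⇒ p=22, q=3
i=3: a=6 ⇒ p=147, q=20
i=4: a=1 ⇒ p=169, q=23
i=5: a=2 ⇒ p=485, q=66
(x₁, y₁) = (485, 66);  485² − 54·66² = 1 ✓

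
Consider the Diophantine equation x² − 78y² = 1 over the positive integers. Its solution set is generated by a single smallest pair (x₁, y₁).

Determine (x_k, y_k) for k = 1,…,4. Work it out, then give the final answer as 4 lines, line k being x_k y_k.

53 6
5617 636
595349 67410
63101377 7144824

√78 = [8; 1,4,1,16, …], period ℓ=4 (even) → k=3
i=0: a=8 ⇒ p=8, q=1
…
i=2: a=4 ⇒ p=44, q=5
i=3: a=1 ⇒ p=53, q=6
→ (53, 6).  Check: 53²=2809, 78·6²=2808, difference 1.
k=2:  x_2 = 53·53+78·6·6 = 5617,  y_2 = 53·6+6·53 = 636
k=3:  x_3 = 53·5617+78·6·636 = 595349,  y_3 = 53·636+6·5617 = 67410
k=4:  x_4 = 53·595349+78·6·67410 = 63101377,  y_4 = 53·67410+6·595349 = 7144824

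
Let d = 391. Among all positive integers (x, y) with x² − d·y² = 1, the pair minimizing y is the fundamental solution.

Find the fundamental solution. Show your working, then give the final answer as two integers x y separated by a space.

√391 = [19; 1,3,2,2,1,…,3,1,38, …], period ℓ=16 (even) → k=15
step 0: (19, 1)  from 19·(1,0) + (0,1)
…
step 10: (160266, 8105)  from 1·(107747,5449) + (52519,2656)
…
step 12: (696292, 35213)  from 2·(268013,13554) + (160266,8105)
…
step 14: (5678083, 287153)  from 3·(1660597,83980) + (696292,35213)
step 15: (7338680, 371133)  from 1·(5678083,287153) + (1660597,83980)
→ (7338680, 371133).  Check: 7338680²=53856224142400, 391·371133²=53856224142399, difference 1.

7338680 371133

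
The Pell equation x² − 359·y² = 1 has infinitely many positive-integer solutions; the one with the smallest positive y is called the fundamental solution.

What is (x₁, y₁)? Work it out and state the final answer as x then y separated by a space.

360 19

√359 → a₀=18, period (1,17,1,36); ℓ=4 even so k=3
a_0=18:  p_0=18·1+0=18,  q_0=18·0+1=1
…
a_2=17:  p_2=17·19+18=341,  q_2=17·1+1=18
a_3=1:  p_3=1·341+19=360,  q_3=1·18+1=19
→ (360, 19).  Check: 360²=129600, 359·19²=129599, difference 1.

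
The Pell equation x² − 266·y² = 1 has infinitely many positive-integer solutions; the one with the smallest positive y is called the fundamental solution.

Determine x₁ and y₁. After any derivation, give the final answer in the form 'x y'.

[16; 3,4,3,32] for √266; ℓ=4 ⇒ convergent index 3
step 0: (16, 1)  from 16·(1,0) + (0,1)
step 1: (49, 3)  from 3·(16,1) + (1,0)
step 2: (212, 13)  from 4·(49,3) + (16,1)
step 3: (685, 42)  from 3·(212,13) + (49,3)
→ (685, 42).  Check: 685²=469225, 266·42²=469224, difference 1.

685 42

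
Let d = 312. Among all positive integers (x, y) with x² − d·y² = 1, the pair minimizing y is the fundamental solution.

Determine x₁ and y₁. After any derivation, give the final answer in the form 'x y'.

53 3

d=312: √d = [17; 1,1,1,34] (ℓ=4, even), read p_3/q_3
k=0  a_k=17  p_k/q_k = 17/1
…
k=2  a_k=1  p_k/q_k = 35/2
k=3  a_k=1  p_k/q_k = 53/3
(x₁, y₁) = (53, 3);  53² − 312·3² = 1 ✓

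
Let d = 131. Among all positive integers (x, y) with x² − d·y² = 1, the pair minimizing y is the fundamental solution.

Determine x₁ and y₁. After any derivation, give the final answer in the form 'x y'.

√131 → a₀=11, period (2,4,11,4,2,22); ℓ=6 even so k=5
step 0: (11, 1)  from 11·(1,0) + (0,1)
…
step 3: (1156, 101)  from 11·(103,9) + (23,2)
step 4: (4727, 413)  from 4·(1156,101) + (103,9)
step 5: (10610, 927)  from 2·(4727,413) + (1156,101)
(x₁, y₁) = (10610, 927);  10610² − 131·927² = 1 ✓

10610 927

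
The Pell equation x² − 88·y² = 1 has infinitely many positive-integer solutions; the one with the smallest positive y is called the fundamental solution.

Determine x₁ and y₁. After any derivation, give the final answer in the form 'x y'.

197 21

√88 = [9; 2,1,1,1,2,18, …], period ℓ=6 (even) → k=5
a_0=9:  p_0=9·1+0=9,  q_0=9·0+1=1
a_1=2:  p_1=2·9+1=19,  q_1=2·1+0=2
…
a_3=1:  p_3=1·28+19=47,  q_3=1·3+2=5
a_4=1:  p_4=1·47+28=75,  q_4=1·5+3=8
a_5=2:  p_5=2·75+47=197,  q_5=2·8+5=21
fundamental: x₁=197, y₁=21  (since 38809 − 88·441 = 1)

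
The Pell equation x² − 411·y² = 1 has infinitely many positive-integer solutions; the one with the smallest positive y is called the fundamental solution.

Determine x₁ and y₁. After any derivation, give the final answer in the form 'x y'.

[20; 3,1,1,1,19,1,1,1,3,40] for √411; ℓ=10 ⇒ convergent index 9
a_0=20:  p_0=20·1+0=20,  q_0=20·0+1=1
…
a_4=1:  p_4=1·142+81=223,  q_4=1·7+4=11
…
a_8=1:  p_8=1·8981+4602=13583,  q_8=1·443+227=670
a_9=3:  p_9=3·13583+8981=49730,  q_9=3·670+443=2453
(x₁, y₁) = (49730, 2453);  49730² − 411·2453² = 1 ✓

49730 2453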